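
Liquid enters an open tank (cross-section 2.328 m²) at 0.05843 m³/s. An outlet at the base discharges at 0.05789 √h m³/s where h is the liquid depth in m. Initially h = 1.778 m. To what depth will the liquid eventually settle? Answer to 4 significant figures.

1.019 m

A dh/dt = Q_in − 0.05789 √h. Steady state requires inflow = outflow:
Q_in = 0.05789 √h_ss ⇒ √h_ss = 0.05843/0.05789 = 1.00933.
h_ss = 1.00933² = 1.01874 m. (Since h₀ = 1.778 m > h_ss, the level will fall toward this value.)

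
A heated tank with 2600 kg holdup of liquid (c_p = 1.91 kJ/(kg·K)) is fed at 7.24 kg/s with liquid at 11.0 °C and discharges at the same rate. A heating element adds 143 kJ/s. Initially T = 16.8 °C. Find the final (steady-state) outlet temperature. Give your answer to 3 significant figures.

21.3 °C

First-law balance (no shaft work): M c_p dT/dt = ṁ c_p (T_in − T) + 143.
At steady state dT/dt = 0 ⇒ T_ss = T_in + Q̇/(ṁ c_p) = 11.0 + 143/(7.24·1.91) = 21.341 °C.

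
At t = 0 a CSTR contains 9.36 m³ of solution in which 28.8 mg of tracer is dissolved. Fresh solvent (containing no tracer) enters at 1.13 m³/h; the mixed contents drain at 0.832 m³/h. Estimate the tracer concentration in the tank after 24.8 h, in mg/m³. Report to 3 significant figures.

0.339 mg/m³

Let m(t) be the amount of tracer. Volume: V(t) = V₀ + (Q_in − Q_out) t = 9.36 + 0.29800 t; V(24.8) = 16.750 m³.
Solute balance: dm/dt = 0 − Q_out C = −Q_out m/V(t).
dm/m = −Q_out dt/(V₀ + 0.29800 t); integrating gives ln(m/m₀) = −(Q_out/(Q_in−Q_out)) ln(V/V₀).
m = m₀ (V₀/V)^(Q_out/(Q_in−Q_out)) = 28.8 × (9.36/16.750)^(2.7919) = 5.6719 mg.
C = m/V = 5.6719/16.750 = 0.33861 mg/m³.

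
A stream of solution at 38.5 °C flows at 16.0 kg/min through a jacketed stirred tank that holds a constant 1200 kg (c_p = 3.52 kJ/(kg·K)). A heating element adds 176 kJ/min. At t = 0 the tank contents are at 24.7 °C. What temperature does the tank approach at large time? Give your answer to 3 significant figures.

Energy balance: M c_p dT/dt = ṁ c_p (T_in − T) + 176.
At steady state dT/dt = 0 ⇒ T_ss = T_in + Q̇/(ṁ c_p) = 38.5 + 176/(16.0·3.52) = 41.625 °C.

41.6 °C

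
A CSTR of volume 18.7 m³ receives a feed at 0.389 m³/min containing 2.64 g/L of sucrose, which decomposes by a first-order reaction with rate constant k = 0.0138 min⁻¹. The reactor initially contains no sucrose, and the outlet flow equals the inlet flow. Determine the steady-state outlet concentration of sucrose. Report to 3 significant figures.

1.59 g/L

Accumulation = in − out − consumed: V dC/dt = Q C_in − Q C − k V C.
At steady state: 0 = Q C_in − (Q + kV) C_ss, so C_ss = Q C_in/(Q + kV).
C_ss = 0.389·2.64/(0.389 + 0.0138·18.7) = 1.0270/0.64706 = 1.5871 g/L.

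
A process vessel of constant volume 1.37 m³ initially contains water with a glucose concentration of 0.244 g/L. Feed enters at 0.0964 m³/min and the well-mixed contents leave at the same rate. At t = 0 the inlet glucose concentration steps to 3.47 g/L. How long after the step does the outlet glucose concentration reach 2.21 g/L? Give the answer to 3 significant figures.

13.4 min

Mass balance on the solute (V constant): V dC/dt = Q(C_in − C), so τ = V/Q = 14.212 min.
C(t) = C_in + (C₀ − C_in) e^(−t/τ). Set C = 2.21 and solve for t:
e^(−t/τ) = (C − C_in)/(C₀ − C_in) = (2.21 − 3.47)/(0.244 − 3.47) = 0.39058
t = −τ ln(…) = 14.212 × 0.94013 = 13.361 min.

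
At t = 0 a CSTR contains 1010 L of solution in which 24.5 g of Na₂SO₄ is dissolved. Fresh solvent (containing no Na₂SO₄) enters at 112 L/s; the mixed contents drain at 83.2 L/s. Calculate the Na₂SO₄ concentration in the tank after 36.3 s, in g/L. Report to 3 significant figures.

0.00153 g/L

Total volume: dV/dt = Q_in − Q_out = 28.800 L/s, so V(t) = 1010 + 28.800 t and V(36.3) = 2055.4 L.
No Na₂SO₄ enters, so dm/dt = −Q_out · (m/V).
Separate: dm/m = −Q_out dt/V(t) ⇒ ln(m/m₀) = −(Q_out/(Q_in−Q_out)) ln(V/V₀).
m = m₀ (V₀/V)^(Q_out/(Q_in−Q_out)) = 24.5 × (1010/2055.4)^(2.8889) = 3.1456 g.
C = m/V = 3.1456/2055.4 = 0.0015304 g/L.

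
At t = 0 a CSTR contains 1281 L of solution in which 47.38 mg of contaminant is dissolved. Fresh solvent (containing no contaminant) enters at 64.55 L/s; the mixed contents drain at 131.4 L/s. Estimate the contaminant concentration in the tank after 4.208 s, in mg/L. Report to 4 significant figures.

Total volume: dV/dt = Q_in − Q_out = -66.8500 L/s, so V(t) = 1281 − 66.8500 t and V(4.208) = 999.695 L.
Solute balance: dm/dt = 0 − Q_out C = −Q_out m/V(t).
dm/m = −Q_out dt/(V₀ − 66.8500 t); integrating gives ln(m/m₀) = −(Q_out/(Q_in−Q_out)) ln(V/V₀).
m = m₀ (V₀/V)^(Q_out/(Q_in−Q_out)) = 47.38 × (1281/999.695)^(-1.96559) = 29.1029 mg.
C = m/V = 29.1029/999.695 = 0.0291118 mg/L.

0.02911 mg/L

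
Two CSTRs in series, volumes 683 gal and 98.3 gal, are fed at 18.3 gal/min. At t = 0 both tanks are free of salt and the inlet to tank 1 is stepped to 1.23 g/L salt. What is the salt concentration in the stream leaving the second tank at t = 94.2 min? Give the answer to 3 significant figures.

1.11 g/L

Time constants: τᵢ = Vᵢ/Q for each well-mixed tank.
τ₁ = 683/18.3 = 37.322 min; τ₂ = 98.3/18.3 = 5.3716 min.
Tank 1: C₁ = C_in(1 − e^(−t/τ₁)). Tank 2 (τ₁ ≠ τ₂): C₂ = C_in[1 − (τ₁ e^(−t/τ₁) − τ₂ e^(−t/τ₂))/(τ₁ − τ₂)].
At t = 94.2: e^(−t/τ₁) = 0.080142, e^(−t/τ₂) = 2.4205e-08.
C₂ = 1.23·[1 − (37.322·0.080142 − 5.3716·2.4205e-08)/(31.951)] = 1.23·0.90638 = 1.1149 g/L.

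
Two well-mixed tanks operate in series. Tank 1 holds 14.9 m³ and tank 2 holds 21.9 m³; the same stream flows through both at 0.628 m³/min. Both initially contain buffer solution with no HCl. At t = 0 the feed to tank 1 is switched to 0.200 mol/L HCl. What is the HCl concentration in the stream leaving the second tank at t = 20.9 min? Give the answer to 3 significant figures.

0.0328 mol/L

Species balance on tank i: dCᵢ/dt = (Cᵢ₋₁ − Cᵢ)/τᵢ with τᵢ = Vᵢ/Q.
τ₁ = 14.9/0.628 = 23.726 min; τ₂ = 21.9/0.628 = 34.873 min.
Tank 1: C₁ = C_in(1 − e^(−t/τ₁)). Tank 2 (τ₁ ≠ τ₂): C₂ = C_in[1 − (τ₁ e^(−t/τ₁) − τ₂ e^(−t/τ₂))/(τ₁ − τ₂)].
At t = 20.9: e^(−t/τ₁) = 0.41442, e^(−t/τ₂) = 0.54918.
C₂ = 0.200·[1 − (23.726·0.41442 − 34.873·0.54918)/(-11.146)] = 0.200·0.16396 = 0.032791 mol/L.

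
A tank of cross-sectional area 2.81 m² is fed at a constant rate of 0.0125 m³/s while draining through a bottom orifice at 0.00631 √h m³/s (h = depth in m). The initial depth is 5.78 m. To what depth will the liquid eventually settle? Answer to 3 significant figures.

Unsteady balance on liquid volume: A dh/dt = Q_in − 0.00631 √h. At steady state dh/dt = 0:
Q_in = 0.00631 √h_ss ⇒ √h_ss = 0.0125/0.00631 = 1.9810.
h_ss = 1.9810² = 3.9243 m. (Since h₀ = 5.78 m > h_ss, the level will fall toward this value.)

3.92 m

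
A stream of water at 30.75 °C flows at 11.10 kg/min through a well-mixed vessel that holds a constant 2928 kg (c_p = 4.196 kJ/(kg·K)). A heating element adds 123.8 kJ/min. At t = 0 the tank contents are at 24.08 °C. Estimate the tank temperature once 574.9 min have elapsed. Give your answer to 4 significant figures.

Heat balance on the well-mixed liquid: M c_p dT/dt = ṁ c_p (T_in − T) + 123.8.
τ = M/ṁ = 263.784 min; T_ss = T_in + Q̇/(ṁ c_p) = 30.75 + 123.8/(11.10·4.196) = 33.4080 °C.
Solution: T(t) = T_ss + (T₀ − T_ss) e^(−t/τ).
T(574.9) = 33.4080 + (-9.32804)·e^(−574.9/263.784) = 33.4080 + (-9.32804)·0.113105 = 32.3530 °C.

32.35 °C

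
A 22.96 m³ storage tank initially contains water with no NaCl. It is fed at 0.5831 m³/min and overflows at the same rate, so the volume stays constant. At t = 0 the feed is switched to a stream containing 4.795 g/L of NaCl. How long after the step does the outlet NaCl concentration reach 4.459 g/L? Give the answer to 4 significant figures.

Accumulation = in − out for the solute gives V dC/dt = Q(C_in − C), so τ = V/Q = 39.3758 min.
C(t) = C_in + (C₀ − C_in) e^(−t/τ). Set C = 4.459 and solve for t:
e^(−t/τ) = (C − C_in)/(C₀ − C_in) = (4.459 − 4.795)/(0 − 4.795) = 0.0700730
t = −τ ln(…) = 39.3758 × 2.65822 = 104.669 min.

104.7 min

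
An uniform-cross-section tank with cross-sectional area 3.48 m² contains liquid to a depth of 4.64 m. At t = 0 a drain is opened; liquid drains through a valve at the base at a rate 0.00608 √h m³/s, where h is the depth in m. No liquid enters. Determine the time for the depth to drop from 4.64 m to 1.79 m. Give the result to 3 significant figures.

A dh/dt = −Q_out = −0.00608 √h.
This is separable: 2 d(√h)/dt = −0.00608/A, so √h = √h₀ − (0.00608/(2A)) t.
t = 2A(√h₀ − √h)/0.00608 = 2·3.48·(√4.64 − √1.79)/0.00608
  = 6.9600 × (2.1541 − 1.3379) / 0.00608 = 934.29 s.

934 s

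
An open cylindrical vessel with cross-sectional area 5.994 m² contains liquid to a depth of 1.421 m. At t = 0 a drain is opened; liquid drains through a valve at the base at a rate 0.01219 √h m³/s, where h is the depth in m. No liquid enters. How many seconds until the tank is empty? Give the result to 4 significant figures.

With no inflow, A dh/dt = −0.01219 √h.
Separate and integrate: 2(√h − √h₀) = −(0.01219/A) t.
Tank is empty when √h = 0: t_empty = 2A√h₀/0.01219.
t_empty = 2·5.994·√1.421/0.01219 = 11.9880·1.19206/0.01219 = 1172.30 s.

1172 s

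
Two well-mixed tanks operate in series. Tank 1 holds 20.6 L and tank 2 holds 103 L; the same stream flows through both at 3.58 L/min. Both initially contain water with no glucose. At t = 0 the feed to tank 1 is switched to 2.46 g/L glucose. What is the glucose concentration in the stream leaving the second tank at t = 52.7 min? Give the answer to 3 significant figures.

1.97 g/L

Species balance on tank i: dCᵢ/dt = (Cᵢ₋₁ − Cᵢ)/τᵢ with τᵢ = Vᵢ/Q.
τ₁ = 20.6/3.58 = 5.7542 min; τ₂ = 103/3.58 = 28.771 min.
Solving the cascade with C₁(0)=C₂(0)=0 gives C₂(t) = C_in[1 − (τ₁ e^(−t/τ₁) − τ₂ e^(−t/τ₂))/(τ₁ − τ₂)].
At t = 52.7: e^(−t/τ₁) = 0.00010532, e^(−t/τ₂) = 0.16014.
C₂ = 2.46·[1 − (5.7542·0.00010532 − 28.771·0.16014)/(-23.017)] = 2.46·0.79985 = 1.9676 g/L.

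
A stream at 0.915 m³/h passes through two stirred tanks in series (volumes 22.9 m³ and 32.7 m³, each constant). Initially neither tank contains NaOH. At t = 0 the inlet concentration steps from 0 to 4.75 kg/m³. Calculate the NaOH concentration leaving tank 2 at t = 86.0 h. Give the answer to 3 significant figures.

Species balance on tank i: dCᵢ/dt = (Cᵢ₋₁ − Cᵢ)/τᵢ with τᵢ = Vᵢ/Q.
τ₁ = 22.9/0.915 = 25.027 h; τ₂ = 32.7/0.915 = 35.738 h.
Solving the cascade with C₁(0)=C₂(0)=0 gives C₂(t) = C_in[1 − (τ₁ e^(−t/τ₁) − τ₂ e^(−t/τ₂))/(τ₁ − τ₂)].
At t = 86.0: e^(−t/τ₁) = 0.032185, e^(−t/τ₂) = 0.090137.
C₂ = 4.75·[1 − (25.027·0.032185 − 35.738·0.090137)/(-10.710)] = 4.75·0.77444 = 3.6786 kg/m³.

3.68 kg/m³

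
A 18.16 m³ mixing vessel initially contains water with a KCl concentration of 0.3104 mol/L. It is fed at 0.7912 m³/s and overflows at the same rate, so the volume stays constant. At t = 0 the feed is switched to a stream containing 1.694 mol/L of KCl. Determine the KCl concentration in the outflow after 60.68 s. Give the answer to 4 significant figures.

1.596 mol/L

Mass balance on the solute (V constant): V dC/dt = Q(C_in − C).
Time constant τ = V/Q = 18.16/0.7912 = 22.9525 s.
This is linear first-order; C(t) = C_in + (C₀ − C_in) e^(−t/τ).
C(60.68) = 1.694 + (0.3104 − 1.694)·e^(−60.68/22.9525) = 1.694 + (-1.38360)·0.0710961 = 1.59563 mol/L.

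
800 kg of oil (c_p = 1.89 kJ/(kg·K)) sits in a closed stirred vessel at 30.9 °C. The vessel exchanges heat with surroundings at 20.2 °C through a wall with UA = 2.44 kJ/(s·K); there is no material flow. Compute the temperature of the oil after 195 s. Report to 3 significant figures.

28.0 °C

Heat balance on the well-mixed liquid: M c_p dT/dt = −UA(T − T_amb).
dT/dt = (T_ss − T)/τ with T_ss = T_amb = 20.200 °C, τ = M c_p/UA = 800·1.89/2.44 = 619.67 s.
T approaches T_ss exponentially: T(t) = T_ss + (T₀ − T_ss) e^(−t/τ).
T(195) = 20.200 + (10.700)·0.73002 = 28.011 °C.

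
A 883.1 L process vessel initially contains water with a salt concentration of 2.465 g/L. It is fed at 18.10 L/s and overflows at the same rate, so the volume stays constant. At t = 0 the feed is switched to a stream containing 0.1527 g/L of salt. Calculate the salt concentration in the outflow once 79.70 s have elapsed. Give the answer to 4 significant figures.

Species balance on the tank: V dC/dt = Q(C_in − C).
Time constant τ = V/Q = 883.1/18.10 = 48.7901 s.
C approaches C_in exponentially: C(t) = C_in + (C₀ − C_in) e^(−t/τ).
C(79.70) = 0.1527 + (2.465 − 0.1527)·e^(−79.70/48.7901) = 0.1527 + (2.31230)·0.195239 = 0.604152 g/L.

0.6042 g/L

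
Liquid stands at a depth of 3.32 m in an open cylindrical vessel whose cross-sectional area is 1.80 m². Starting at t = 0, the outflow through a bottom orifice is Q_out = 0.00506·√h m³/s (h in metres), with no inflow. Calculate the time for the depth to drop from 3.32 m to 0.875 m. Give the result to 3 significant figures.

631 s

Mass balance (ρ constant): A dh/dt = −0.00506 √h.
This is separable: 2 d(√h)/dt = −0.00506/A, so √h = √h₀ − (0.00506/(2A)) t.
t = 2A(√h₀ − √h)/0.00506 = 2·1.80·(√3.32 − √0.875)/0.00506
  = 3.6000 × (1.8221 − 0.93541) / 0.00506 = 630.83 s.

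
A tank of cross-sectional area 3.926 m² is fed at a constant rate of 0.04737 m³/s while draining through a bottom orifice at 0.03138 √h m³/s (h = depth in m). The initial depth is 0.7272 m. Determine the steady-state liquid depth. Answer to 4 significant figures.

2.279 m

Level balance: A dh/dt = 0.04737 − 0.03138 √h. Setting dh/dt = 0:
Q_in = 0.03138 √h_ss ⇒ √h_ss = 0.04737/0.03138 = 1.50956.
h_ss = 1.50956² = 2.27877 m. (Since h₀ = 0.7272 m < h_ss, the level will rise toward this value.)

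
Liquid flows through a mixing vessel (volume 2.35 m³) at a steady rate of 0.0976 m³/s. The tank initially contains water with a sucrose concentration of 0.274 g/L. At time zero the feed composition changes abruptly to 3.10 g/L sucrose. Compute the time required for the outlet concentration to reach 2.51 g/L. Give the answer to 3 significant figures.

Species balance: V dC/dt = Q(C_in − C) ⇒ τ = V/Q = 24.078 s.
C(t) = C_in + (C₀ − C_in) e^(−t/τ). Set C = 2.51 and solve for t:
e^(−t/τ) = (C − C_in)/(C₀ − C_in) = (2.51 − 3.10)/(0.274 − 3.10) = 0.20878
t = −τ ln(…) = 24.078 × 1.5665 = 37.718 s.

37.7 s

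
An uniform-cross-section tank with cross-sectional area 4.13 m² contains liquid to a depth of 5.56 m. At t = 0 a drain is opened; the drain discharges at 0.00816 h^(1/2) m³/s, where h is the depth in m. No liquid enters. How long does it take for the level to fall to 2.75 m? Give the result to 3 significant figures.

A dh/dt = −Q_out = −0.00816 √h.
This is separable: 2 d(√h)/dt = −0.00816/A, so √h = √h₀ − (0.00816/(2A)) t.
t = 2A(√h₀ − √h)/0.00816 = 2·4.13·(√5.56 − √2.75)/0.00816
  = 8.2600 × (2.3580 − 1.6583) / 0.00816 = 708.23 s.

708 s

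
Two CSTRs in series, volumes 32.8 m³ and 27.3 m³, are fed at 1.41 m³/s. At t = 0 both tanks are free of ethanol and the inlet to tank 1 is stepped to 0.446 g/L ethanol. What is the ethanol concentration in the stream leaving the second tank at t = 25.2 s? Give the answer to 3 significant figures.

0.148 g/L

Time constants: τᵢ = Vᵢ/Q for each well-mixed tank.
τ₁ = 32.8/1.41 = 23.262 s; τ₂ = 27.3/1.41 = 19.362 s.
Solving the cascade with C₁(0)=C₂(0)=0 gives C₂(t) = C_in[1 − (τ₁ e^(−t/τ₁) − τ₂ e^(−t/τ₂))/(τ₁ − τ₂)].
At t = 25.2: e^(−t/τ₁) = 0.33848, e^(−t/τ₂) = 0.27211.
C₂ = 0.446·[1 − (23.262·0.33848 − 19.362·0.27211)/(3.9007)] = 0.446·0.33210 = 0.14812 g/L.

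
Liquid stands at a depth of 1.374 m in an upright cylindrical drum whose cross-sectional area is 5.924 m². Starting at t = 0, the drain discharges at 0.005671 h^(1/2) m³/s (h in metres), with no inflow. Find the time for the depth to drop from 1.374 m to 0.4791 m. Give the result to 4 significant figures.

1003 s

Accumulation of liquid (constant cross-section A): A dh/dt = −0.005671 √h.
Separate and integrate: 2(√h − √h₀) = −(0.005671/A) t.
t = 2A(√h₀ − √h)/0.005671 = 2·5.924·(√1.374 − √0.4791)/0.005671
  = 11.8480 × (1.17218 − 0.692170) / 0.005671 = 1002.84 s.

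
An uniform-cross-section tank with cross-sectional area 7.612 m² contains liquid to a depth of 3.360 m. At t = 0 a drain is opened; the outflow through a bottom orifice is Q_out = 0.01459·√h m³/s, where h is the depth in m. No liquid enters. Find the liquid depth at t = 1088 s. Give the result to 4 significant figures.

0.6246 m

With no inflow, A dh/dt = −0.01459 √h.
Separate and integrate: 2(√h − √h₀) = −(0.01459/A) t.
√h = √3.360 − 0.01459·1088/(2·7.612) = 1.83303 − 1.04269 = 0.790340.
h = 0.790340² = 0.624637 m.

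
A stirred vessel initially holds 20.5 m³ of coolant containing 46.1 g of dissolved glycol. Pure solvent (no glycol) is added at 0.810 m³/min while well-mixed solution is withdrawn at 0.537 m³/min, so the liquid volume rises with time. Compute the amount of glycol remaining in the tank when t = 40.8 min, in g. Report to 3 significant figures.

19.6 g

Let m(t) be the amount of glycol. Volume: V(t) = V₀ + (Q_in − Q_out) t = 20.5 + 0.27300 t; V(40.8) = 31.638 m³.
Solute balance: dm/dt = 0 − Q_out C = −Q_out m/V(t).
dm/m = −Q_out dt/(V₀ + 0.27300 t); integrating gives ln(m/m₀) = −(Q_out/(Q_in−Q_out)) ln(V/V₀).
m = m₀ (V₀/V)^(Q_out/(Q_in−Q_out)) = 46.1 × (20.5/31.638)^(1.9670) = 19.633 g.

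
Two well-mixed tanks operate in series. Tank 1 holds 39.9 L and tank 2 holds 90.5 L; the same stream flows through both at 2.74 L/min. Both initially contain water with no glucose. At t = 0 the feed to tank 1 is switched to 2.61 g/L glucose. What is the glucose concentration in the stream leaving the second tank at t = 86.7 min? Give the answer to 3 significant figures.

Time constants: τᵢ = Vᵢ/Q for each well-mixed tank.
τ₁ = 39.9/2.74 = 14.562 min; τ₂ = 90.5/2.74 = 33.029 min.
Solving the cascade with C₁(0)=C₂(0)=0 gives C₂(t) = C_in[1 − (τ₁ e^(−t/τ₁) − τ₂ e^(−t/τ₂))/(τ₁ − τ₂)].
At t = 86.7: e^(−t/τ₁) = 0.0025959, e^(−t/τ₂) = 0.072443.
C₂ = 2.61·[1 − (14.562·0.0025959 − 33.029·0.072443)/(-18.467)] = 2.61·0.87248 = 2.2772 g/L.

2.28 g/L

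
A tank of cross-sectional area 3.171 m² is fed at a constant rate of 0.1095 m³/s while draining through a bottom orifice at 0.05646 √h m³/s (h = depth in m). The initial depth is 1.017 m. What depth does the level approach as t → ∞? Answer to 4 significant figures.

3.761 m

Volume balance on the tank: A dh/dt = Q_in − 0.05646 √h. At steady state dh/dt = 0:
Q_in = 0.05646 √h_ss ⇒ √h_ss = 0.1095/0.05646 = 1.93943.
h_ss = 1.93943² = 3.76137 m. (Since h₀ = 1.017 m < h_ss, the level will rise toward this value.)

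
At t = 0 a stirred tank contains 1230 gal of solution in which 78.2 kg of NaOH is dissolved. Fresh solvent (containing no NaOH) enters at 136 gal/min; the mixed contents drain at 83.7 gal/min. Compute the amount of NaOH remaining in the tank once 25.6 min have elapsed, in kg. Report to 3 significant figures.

Let m(t) be the amount of NaOH. Volume: V(t) = V₀ + (Q_in − Q_out) t = 1230 + 52.300 t; V(25.6) = 2568.9 gal.
Species balance (pure solvent in): dm/dt = −Q_out · m/V(t).
dm/m = −Q_out dt/(V₀ + 52.300 t); integrating gives ln(m/m₀) = −(Q_out/(Q_in−Q_out)) ln(V/V₀).
m = m₀ (V₀/V)^(Q_out/(Q_in−Q_out)) = 78.2 × (1230/2568.9)^(1.6004) = 24.063 kg.

24.1 kg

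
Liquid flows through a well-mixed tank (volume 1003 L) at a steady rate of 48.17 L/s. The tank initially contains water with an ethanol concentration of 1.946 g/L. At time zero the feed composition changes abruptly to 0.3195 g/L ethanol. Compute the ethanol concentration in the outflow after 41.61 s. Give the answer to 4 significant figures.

0.5400 g/L

Transient balance on the dissolved component: V dC/dt = Q(C_in − C).
So dC/dt = (C_in − C)/τ with τ = V/Q = 1003/48.17 = 20.8221 s.
Solution: C(t) = C_in + (C₀ − C_in) e^(−t/τ).
C(41.61) = 0.3195 + (1.946 − 0.3195)·e^(−41.61/20.8221) = 0.3195 + (1.62650)·0.135558 = 0.539984 g/L.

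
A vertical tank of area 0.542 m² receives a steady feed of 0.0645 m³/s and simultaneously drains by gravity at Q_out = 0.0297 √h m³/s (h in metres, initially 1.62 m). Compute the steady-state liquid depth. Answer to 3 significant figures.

4.72 m

Level balance: A dh/dt = 0.0645 − 0.0297 √h. Setting dh/dt = 0:
Q_in = 0.0297 √h_ss ⇒ √h_ss = 0.0645/0.0297 = 2.1717.
h_ss = 2.1717² = 4.7164 m. (Since h₀ = 1.62 m < h_ss, the level will rise toward this value.)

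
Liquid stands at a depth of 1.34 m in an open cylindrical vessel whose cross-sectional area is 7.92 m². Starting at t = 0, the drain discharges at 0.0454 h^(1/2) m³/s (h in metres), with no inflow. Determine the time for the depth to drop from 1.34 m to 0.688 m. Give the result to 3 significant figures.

114 s

With no inflow, A dh/dt = −0.0454 √h.
This is separable: 2 d(√h)/dt = −0.0454/A, so √h = √h₀ − (0.0454/(2A)) t.
t = 2A(√h₀ − √h)/0.0454 = 2·7.92·(√1.34 − √0.688)/0.0454
  = 15.840 × (1.1576 − 0.82946) / 0.0454 = 114.48 s.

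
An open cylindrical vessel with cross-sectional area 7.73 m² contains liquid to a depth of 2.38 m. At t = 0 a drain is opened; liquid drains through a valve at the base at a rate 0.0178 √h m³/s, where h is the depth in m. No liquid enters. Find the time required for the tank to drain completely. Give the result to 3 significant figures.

A dh/dt = −Q_out = −0.0178 √h.
∫ h^(−1/2) dh = −(0.0178/A) ∫ dt, giving 2√h = 2√h₀ − (0.0178/A) t.
Tank is empty when √h = 0: t_empty = 2A√h₀/0.0178.
t_empty = 2·7.73·√2.38/0.0178 = 15.460·1.5427/0.0178 = 1339.9 s.

1340 s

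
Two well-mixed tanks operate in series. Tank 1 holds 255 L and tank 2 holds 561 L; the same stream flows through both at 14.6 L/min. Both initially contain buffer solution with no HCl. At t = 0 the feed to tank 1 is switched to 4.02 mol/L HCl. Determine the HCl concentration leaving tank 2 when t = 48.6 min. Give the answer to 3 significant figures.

Species balance on tank i: dCᵢ/dt = (Cᵢ₋₁ − Cᵢ)/τᵢ with τᵢ = Vᵢ/Q.
τ₁ = 255/14.6 = 17.466 min; τ₂ = 561/14.6 = 38.425 min.
Tank 1: C₁ = C_in(1 − e^(−t/τ₁)). Tank 2 (τ₁ ≠ τ₂): C₂ = C_in[1 − (τ₁ e^(−t/τ₁) − τ₂ e^(−t/τ₂))/(τ₁ − τ₂)].
At t = 48.6: e^(−t/τ₁) = 0.061878, e^(−t/τ₂) = 0.28229.
C₂ = 4.02·[1 − (17.466·0.061878 − 38.425·0.28229)/(-20.959)] = 4.02·0.53403 = 2.1468 mol/L.

2.15 mol/L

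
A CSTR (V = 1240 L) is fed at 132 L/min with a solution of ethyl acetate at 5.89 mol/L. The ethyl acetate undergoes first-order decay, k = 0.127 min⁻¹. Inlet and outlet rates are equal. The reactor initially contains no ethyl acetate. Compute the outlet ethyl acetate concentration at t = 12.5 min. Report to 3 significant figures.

Species balance: V dC/dt = Q C_in − Q C − k V C.
This is linear with rate a = Q/V + k = 0.23345 min⁻¹.
C_ss = Q C_in/(Q + kV) = 2.6858 mol/L; C(t) = C_ss + (C₀ − C_ss) e^(−a t).
C(12.5) = 2.6858 + (-2.6858)·e^(−0.23345·12.5) = 2.6858 + (-2.6858)·0.054034 = 2.5407 mol/L.

2.54 mol/L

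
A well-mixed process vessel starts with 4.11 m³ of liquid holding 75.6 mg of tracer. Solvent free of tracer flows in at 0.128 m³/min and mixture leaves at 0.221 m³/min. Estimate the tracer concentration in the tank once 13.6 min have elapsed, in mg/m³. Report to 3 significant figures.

11.1 mg/m³

Total volume: dV/dt = Q_in − Q_out = -0.093000 m³/min, so V(t) = 4.11 − 0.093000 t and V(13.6) = 2.8452 m³.
Solute balance: dm/dt = 0 − Q_out C = −Q_out m/V(t).
Separate: dm/m = −Q_out dt/V(t) ⇒ ln(m/m₀) = −(Q_out/(Q_in−Q_out)) ln(V/V₀).
m = m₀ (V₀/V)^(Q_out/(Q_in−Q_out)) = 75.6 × (4.11/2.8452)^(-2.3763) = 31.546 mg.
C = m/V = 31.546/2.8452 = 11.088 mg/m³.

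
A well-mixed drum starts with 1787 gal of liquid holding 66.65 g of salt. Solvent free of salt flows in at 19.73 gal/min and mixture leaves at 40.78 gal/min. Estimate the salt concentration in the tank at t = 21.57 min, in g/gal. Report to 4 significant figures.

0.02834 g/gal

Total volume: dV/dt = Q_in − Q_out = -21.0500 gal/min, so V(t) = 1787 − 21.0500 t and V(21.57) = 1332.95 gal.
No salt enters, so dm/dt = −Q_out · (m/V).
dm/m = −Q_out dt/(V₀ − 21.0500 t); integrating gives ln(m/m₀) = −(Q_out/(Q_in−Q_out)) ln(V/V₀).
m = m₀ (V₀/V)^(Q_out/(Q_in−Q_out)) = 66.65 × (1787/1332.95)^(-1.93729) = 37.7714 g.
C = m/V = 37.7714/1332.95 = 0.0283367 g/gal.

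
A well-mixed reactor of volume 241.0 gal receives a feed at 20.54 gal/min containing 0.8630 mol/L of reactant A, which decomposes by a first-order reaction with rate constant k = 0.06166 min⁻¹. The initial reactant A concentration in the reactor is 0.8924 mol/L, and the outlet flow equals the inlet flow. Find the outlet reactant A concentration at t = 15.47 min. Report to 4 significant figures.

0.5411 mol/L

Accumulation = in − out − consumed: V dC/dt = Q C_in − Q C − k V C.
This is linear with rate a = Q/V + k = 0.146888 min⁻¹.
C_ss = Q C_in/(Q + kV) = 0.500734 mol/L; C(t) = C_ss + (C₀ − C_ss) e^(−a t).
C(15.47) = 0.500734 + (0.391666)·e^(−0.146888·15.47) = 0.500734 + (0.391666)·0.103069 = 0.541103 mol/L.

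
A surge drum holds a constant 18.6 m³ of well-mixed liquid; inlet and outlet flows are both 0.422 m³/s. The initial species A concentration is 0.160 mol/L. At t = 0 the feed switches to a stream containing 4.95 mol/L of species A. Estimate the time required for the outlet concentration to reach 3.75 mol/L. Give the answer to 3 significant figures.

61.0 s

Mass balance on the solute (V constant): V dC/dt = Q(C_in − C), so τ = V/Q = 44.076 s.
C(t) = C_in + (C₀ − C_in) e^(−t/τ). Set C = 3.75 and solve for t:
e^(−t/τ) = (C − C_in)/(C₀ − C_in) = (3.75 − 4.95)/(0.160 − 4.95) = 0.25052
t = −τ ln(…) = 44.076 × 1.3842 = 61.010 s.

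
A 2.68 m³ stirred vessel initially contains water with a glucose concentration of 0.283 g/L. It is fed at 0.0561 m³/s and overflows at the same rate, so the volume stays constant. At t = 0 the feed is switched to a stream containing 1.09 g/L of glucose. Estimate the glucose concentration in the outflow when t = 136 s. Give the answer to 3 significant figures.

1.04 g/L

Transient balance on the dissolved component: V dC/dt = Q(C_in − C).
Rewrite as dC/dt + C/τ = C_in/τ, τ = V/Q = 47.772 s.
Integrating: C(t) = C_in + (C₀ − C_in) e^(−t/τ).
C(136) = 1.09 + (0.283 − 1.09)·e^(−136/47.772) = 1.09 + (-0.80700)·0.058026 = 1.0432 g/L.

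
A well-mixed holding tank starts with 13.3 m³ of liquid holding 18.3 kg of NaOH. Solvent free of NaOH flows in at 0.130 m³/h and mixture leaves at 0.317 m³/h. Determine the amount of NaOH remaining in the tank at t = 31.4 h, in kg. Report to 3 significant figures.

Let m(t) be the amount of NaOH. Volume: V(t) = V₀ + (Q_in − Q_out) t = 13.3 − 0.18700 t; V(31.4) = 7.4282 m³.
No NaOH enters, so dm/dt = −Q_out · (m/V).
dm/m = −Q_out dt/(V₀ − 0.18700 t); integrating gives ln(m/m₀) = −(Q_out/(Q_in−Q_out)) ln(V/V₀).
m = m₀ (V₀/V)^(Q_out/(Q_in−Q_out)) = 18.3 × (13.3/7.4282)^(-1.6952) = 6.8175 kg.

6.82 kg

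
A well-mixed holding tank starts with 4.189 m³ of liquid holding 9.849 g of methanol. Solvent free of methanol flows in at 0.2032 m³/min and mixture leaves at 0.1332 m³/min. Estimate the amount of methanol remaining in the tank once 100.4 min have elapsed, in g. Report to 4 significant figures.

1.512 g

Total volume: dV/dt = Q_in − Q_out = 0.0700000 m³/min, so V(t) = 4.189 + 0.0700000 t and V(100.4) = 11.2170 m³.
Solute balance: dm/dt = 0 − Q_out C = −Q_out m/V(t).
Separate: dm/m = −Q_out dt/V(t) ⇒ ln(m/m₀) = −(Q_out/(Q_in−Q_out)) ln(V/V₀).
m = m₀ (V₀/V)^(Q_out/(Q_in−Q_out)) = 9.849 × (4.189/11.2170)^(1.90286) = 1.51152 g.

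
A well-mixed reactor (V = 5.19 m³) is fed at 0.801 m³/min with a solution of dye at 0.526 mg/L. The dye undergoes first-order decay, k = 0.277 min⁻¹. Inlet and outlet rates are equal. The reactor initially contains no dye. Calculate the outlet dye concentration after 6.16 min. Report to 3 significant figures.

Species balance: V dC/dt = Q C_in − Q C − k V C.
dC/dt = (Q/V) C_in − (Q/V + k) C; effective rate a = Q/V + k = 0.15434 + 0.277 = 0.43134 min⁻¹.
C_ss = Q C_in/(Q + kV) = 0.18821 mg/L; C(t) = C_ss + (C₀ − C_ss) e^(−a t).
C(6.16) = 0.18821 + (-0.18821)·e^(−0.43134·6.16) = 0.18821 + (-0.18821)·0.070157 = 0.17500 mg/L.

0.175 mg/L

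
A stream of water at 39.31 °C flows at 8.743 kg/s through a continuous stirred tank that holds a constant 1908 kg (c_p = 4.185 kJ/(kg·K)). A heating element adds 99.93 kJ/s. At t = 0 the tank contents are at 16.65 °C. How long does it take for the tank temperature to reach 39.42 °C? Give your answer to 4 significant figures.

495.6 s

Unsteady energy balance on the tank contents: M c_p dT/dt = ṁ c_p (T_in − T) + 99.93.
τ = M/ṁ = 218.232 s; T_ss = T_in + Q̇/(ṁ c_p) = 42.0411 °C.
T(t) = T_ss + (T₀ − T_ss) e^(−t/τ). Set T = 39.42:
e^(−t/τ) = (39.42 − 42.0411)/(16.65 − 42.0411) = 0.103230
t = −218.232 · ln(0.103230) = 495.561 s.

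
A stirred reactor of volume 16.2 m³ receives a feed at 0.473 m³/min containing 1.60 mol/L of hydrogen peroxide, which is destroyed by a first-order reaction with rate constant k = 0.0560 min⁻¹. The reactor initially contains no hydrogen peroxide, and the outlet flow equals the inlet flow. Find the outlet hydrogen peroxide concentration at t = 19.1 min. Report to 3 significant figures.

0.441 mol/L

Species balance: V dC/dt = Q C_in − Q C − k V C.
dC/dt = (Q/V) C_in − (Q/V + k) C; effective rate a = Q/V + k = 0.029198 + 0.0560 = 0.085198 min⁻¹.
C_ss = Q C_in/(Q + kV) = 0.54833 mol/L; C(t) = C_ss + (C₀ − C_ss) e^(−a t).
C(19.1) = 0.54833 + (-0.54833)·e^(−0.085198·19.1) = 0.54833 + (-0.54833)·0.19646 = 0.44060 mol/L.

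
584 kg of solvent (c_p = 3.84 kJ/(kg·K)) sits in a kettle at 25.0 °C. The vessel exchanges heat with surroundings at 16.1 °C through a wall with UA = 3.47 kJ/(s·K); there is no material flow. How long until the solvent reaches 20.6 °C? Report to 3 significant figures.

M c_p dT/dt = −UA(T − T_amb).
τ = M c_p/UA = 646.27 s; T_ss = T_amb = 16.100 °C.
T(t) = T_ss + (T₀ − T_ss)e^(−t/τ); set T = 20.6:
t = −τ ln[(T − T_ss)/(T₀ − T_ss)] = −646.27 · ln(0.50562) = 440.74 s.

441 s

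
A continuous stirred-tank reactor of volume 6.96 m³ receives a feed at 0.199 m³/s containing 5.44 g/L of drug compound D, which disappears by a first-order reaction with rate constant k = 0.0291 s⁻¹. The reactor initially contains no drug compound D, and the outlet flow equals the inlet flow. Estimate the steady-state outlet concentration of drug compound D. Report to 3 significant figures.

Accumulation = in − out − consumed: V dC/dt = Q C_in − Q C − k V C.
Steady state (dC/dt = 0): C_ss = Q C_in/(Q + kV) = C_in/(1 + kV/Q).
C_ss = 0.199·5.44/(0.199 + 0.0291·6.96) = 1.0826/0.40154 = 2.6960 g/L.

2.70 g/L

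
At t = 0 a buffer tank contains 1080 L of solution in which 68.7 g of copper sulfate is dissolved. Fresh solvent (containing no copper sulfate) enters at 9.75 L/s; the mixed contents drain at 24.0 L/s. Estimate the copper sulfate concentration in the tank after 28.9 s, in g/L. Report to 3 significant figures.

0.0458 g/L

Total volume: dV/dt = Q_in − Q_out = -14.250 L/s, so V(t) = 1080 − 14.250 t and V(28.9) = 668.17 L.
Species balance (pure solvent in): dm/dt = −Q_out · m/V(t).
dm/m = −Q_out dt/(V₀ − 14.250 t); integrating gives ln(m/m₀) = −(Q_out/(Q_in−Q_out)) ln(V/V₀).
m = m₀ (V₀/V)^(Q_out/(Q_in−Q_out)) = 68.7 × (1080/668.17)^(-1.6842) = 30.601 g.
C = m/V = 30.601/668.17 = 0.045799 g/L.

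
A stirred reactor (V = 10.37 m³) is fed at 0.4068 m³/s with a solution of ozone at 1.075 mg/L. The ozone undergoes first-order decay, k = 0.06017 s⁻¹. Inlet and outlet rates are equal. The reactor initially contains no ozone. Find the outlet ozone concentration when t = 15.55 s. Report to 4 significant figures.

0.3338 mg/L

Accumulation = in − out − consumed: V dC/dt = Q C_in − Q C − k V C.
This is linear with rate a = Q/V + k = 0.0993985 s⁻¹.
C_ss = Q C_in/(Q + kV) = 0.424259 mg/L; C(t) = C_ss + (C₀ − C_ss) e^(−a t).
C(15.55) = 0.424259 + (-0.424259)·e^(−0.0993985·15.55) = 0.424259 + (-0.424259)·0.213174 = 0.333818 mg/L.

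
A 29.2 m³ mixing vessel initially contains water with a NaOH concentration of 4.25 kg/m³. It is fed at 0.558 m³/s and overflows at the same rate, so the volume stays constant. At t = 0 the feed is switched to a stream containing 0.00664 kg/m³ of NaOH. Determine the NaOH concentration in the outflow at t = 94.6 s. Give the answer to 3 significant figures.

0.703 kg/m³

Transient balance on the dissolved component: V dC/dt = Q(C_in − C).
Rewrite as dC/dt + C/τ = C_in/τ, τ = V/Q = 52.330 s.
Solution: C(t) = C_in + (C₀ − C_in) e^(−t/τ).
C(94.6) = 0.00664 + (4.25 − 0.00664)·e^(−94.6/52.330) = 0.00664 + (4.2434)·0.16402 = 0.70264 kg/m³.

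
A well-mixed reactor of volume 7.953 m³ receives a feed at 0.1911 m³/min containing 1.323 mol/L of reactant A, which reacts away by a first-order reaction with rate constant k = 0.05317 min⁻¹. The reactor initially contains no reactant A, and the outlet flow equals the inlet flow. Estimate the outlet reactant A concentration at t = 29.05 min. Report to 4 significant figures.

V dC/dt = Q(C_in − C) − k V C.
This is linear with rate a = Q/V + k = 0.0771987 min⁻¹.
C_ss = Q C_in/(Q + kV) = 0.411794 mol/L; C(t) = C_ss + (C₀ − C_ss) e^(−a t).
C(29.05) = 0.411794 + (-0.411794)·e^(−0.0771987·29.05) = 0.411794 + (-0.411794)·0.106180 = 0.368070 mol/L.

0.3681 mol/L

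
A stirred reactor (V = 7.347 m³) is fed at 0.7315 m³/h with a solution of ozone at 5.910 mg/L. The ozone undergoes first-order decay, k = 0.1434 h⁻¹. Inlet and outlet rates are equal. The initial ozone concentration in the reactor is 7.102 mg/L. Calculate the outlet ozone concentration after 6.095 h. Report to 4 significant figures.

Accumulation = in − out − consumed: V dC/dt = Q C_in − Q C − k V C.
dC/dt = (Q/V) C_in − (Q/V + k) C; effective rate a = Q/V + k = 0.0995644 + 0.1434 = 0.242964 h⁻¹.
C_ss = Q C_in/(Q + kV) = 2.42186 mg/L; C(t) = C_ss + (C₀ − C_ss) e^(−a t).
C(6.095) = 2.42186 + (4.68014)·e^(−0.242964·6.095) = 2.42186 + (4.68014)·0.227440 = 3.48631 mg/L.

3.486 mg/L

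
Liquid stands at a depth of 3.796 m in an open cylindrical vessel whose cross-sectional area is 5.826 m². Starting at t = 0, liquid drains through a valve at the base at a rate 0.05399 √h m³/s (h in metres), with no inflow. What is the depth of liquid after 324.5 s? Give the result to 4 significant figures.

With no inflow, A dh/dt = −0.05399 √h.
∫ h^(−1/2) dh = −(0.05399/A) ∫ dt, giving 2√h = 2√h₀ − (0.05399/A) t.
√h = √3.796 − 0.05399·324.5/(2·5.826) = 1.94833 − 1.50358 = 0.444749.
h = 0.444749² = 0.197802 m.

0.1978 m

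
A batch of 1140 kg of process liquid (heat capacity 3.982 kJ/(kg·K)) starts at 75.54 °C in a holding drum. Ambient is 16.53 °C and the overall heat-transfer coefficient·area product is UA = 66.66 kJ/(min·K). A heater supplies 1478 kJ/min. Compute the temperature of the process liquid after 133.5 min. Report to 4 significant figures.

43.89 °C

Energy balance: M c_p dT/dt = −UA(T − T_amb) + Q̇.
dT/dt = (T_ss − T)/τ with T_ss = T_amb + Q̇/UA = 16.53 + 1478/66.66 = 38.7022 °C, τ = M c_p/UA = 1140·3.982/66.66 = 68.0990 min.
This is linear first-order; T(t) = T_ss + (T₀ − T_ss) e^(−t/τ).
T(133.5) = 38.7022 + (36.8378)·0.140805 = 43.8892 °C.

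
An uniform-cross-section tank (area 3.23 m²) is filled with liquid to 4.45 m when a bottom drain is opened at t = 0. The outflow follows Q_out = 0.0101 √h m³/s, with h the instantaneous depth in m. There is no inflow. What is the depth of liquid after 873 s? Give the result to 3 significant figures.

A dh/dt = −Q_out = −0.0101 √h.
Separate and integrate: 2(√h − √h₀) = −(0.0101/A) t.
√h = √4.45 − 0.0101·873/(2·3.23) = 2.1095 − 1.3649 = 0.74460.
h = 0.74460² = 0.55442 m.

0.554 m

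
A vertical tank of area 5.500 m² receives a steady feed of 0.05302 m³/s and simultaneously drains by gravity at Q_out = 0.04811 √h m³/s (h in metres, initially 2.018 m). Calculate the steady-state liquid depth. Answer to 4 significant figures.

1.215 m

A dh/dt = Q_in − 0.04811 √h. Steady state requires inflow = outflow:
Q_in = 0.04811 √h_ss ⇒ √h_ss = 0.05302/0.04811 = 1.10206.
h_ss = 1.10206² = 1.21453 m. (Since h₀ = 2.018 m > h_ss, the level will fall toward this value.)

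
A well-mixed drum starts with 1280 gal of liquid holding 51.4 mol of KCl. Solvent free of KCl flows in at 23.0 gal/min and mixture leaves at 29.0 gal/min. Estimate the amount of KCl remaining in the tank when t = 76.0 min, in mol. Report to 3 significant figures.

Let m(t) be the amount of KCl. Volume: V(t) = V₀ + (Q_in − Q_out) t = 1280 − 6.0000 t; V(76.0) = 824.00 gal.
No KCl enters, so dm/dt = −Q_out · (m/V).
dm/m = −Q_out dt/(V₀ − 6.0000 t); integrating gives ln(m/m₀) = −(Q_out/(Q_in−Q_out)) ln(V/V₀).
m = m₀ (V₀/V)^(Q_out/(Q_in−Q_out)) = 51.4 × (1280/824.00)^(-4.8333) = 6.1155 mol.

6.12 mol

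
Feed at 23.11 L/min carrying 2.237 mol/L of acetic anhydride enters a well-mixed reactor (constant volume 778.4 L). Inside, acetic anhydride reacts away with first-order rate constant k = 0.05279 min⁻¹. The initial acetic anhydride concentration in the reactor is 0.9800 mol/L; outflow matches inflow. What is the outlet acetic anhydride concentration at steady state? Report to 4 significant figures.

Accumulation = in − out − consumed: V dC/dt = Q C_in − Q C − k V C.
At steady state: 0 = Q C_in − (Q + kV) C_ss, so C_ss = Q C_in/(Q + kV).
C_ss = 23.11·2.237/(23.11 + 0.05279·778.4) = 51.6971/64.2017 = 0.805229 mol/L.

0.8052 mol/L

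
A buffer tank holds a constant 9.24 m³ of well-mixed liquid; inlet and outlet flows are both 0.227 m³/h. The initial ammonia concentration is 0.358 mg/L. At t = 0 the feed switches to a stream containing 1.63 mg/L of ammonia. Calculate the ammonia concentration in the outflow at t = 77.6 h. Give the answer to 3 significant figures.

Species balance on the tank: V dC/dt = Q(C_in − C).
Time constant τ = V/Q = 9.24/0.227 = 40.705 h.
This is linear first-order; C(t) = C_in + (C₀ − C_in) e^(−t/τ).
C(77.6) = 1.63 + (0.358 − 1.63)·e^(−77.6/40.705) = 1.63 + (-1.2720)·0.14861 = 1.4410 mg/L.

1.44 mg/L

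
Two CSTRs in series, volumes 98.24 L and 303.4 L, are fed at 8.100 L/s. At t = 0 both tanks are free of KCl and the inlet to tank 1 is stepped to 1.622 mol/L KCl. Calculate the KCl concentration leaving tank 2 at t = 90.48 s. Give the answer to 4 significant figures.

Each tank obeys Vᵢ dCᵢ/dt = Q(Cᵢ₋₁ − Cᵢ), so τᵢ = Vᵢ/Q.
τ₁ = 98.24/8.100 = 12.1284 s; τ₂ = 303.4/8.100 = 37.4568 s.
Tank 1: C₁ = C_in(1 − e^(−t/τ₁)). Tank 2 (τ₁ ≠ τ₂): C₂ = C_in[1 − (τ₁ e^(−t/τ₁) − τ₂ e^(−t/τ₂))/(τ₁ − τ₂)].
At t = 90.48: e^(−t/τ₁) = 0.000575553, e^(−t/τ₂) = 0.0893152.
C₂ = 1.622·[1 − (12.1284·0.000575553 − 37.4568·0.0893152)/(-25.3284)] = 1.622·0.868192 = 1.40821 mol/L.

1.408 mol/L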